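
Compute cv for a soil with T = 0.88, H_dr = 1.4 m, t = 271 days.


Using cv = T * H_dr^2 / t
H_dr^2 = 1.4^2 = 1.96
cv = 0.88 * 1.96 / 271
cv = 0.00636 m^2/day


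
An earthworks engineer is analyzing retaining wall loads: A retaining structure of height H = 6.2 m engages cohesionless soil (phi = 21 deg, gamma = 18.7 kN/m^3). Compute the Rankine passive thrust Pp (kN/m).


Result: 760.9 kN/m

Derivation:
Compute passive earth pressure coefficient:
Kp = tan^2(45 + phi/2) = tan^2(55.5) = 2.117051
Compute passive force:
Pp = 0.5 * Kp * gamma * H^2
Pp = 0.5 * 2.117051 * 18.7 * 6.2^2
Pp = 760.9 kN/m


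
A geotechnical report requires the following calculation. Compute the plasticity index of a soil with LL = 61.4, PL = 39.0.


Result: 22.4

Derivation:
Using PI = LL - PL
PI = 61.4 - 39.0
PI = 22.4


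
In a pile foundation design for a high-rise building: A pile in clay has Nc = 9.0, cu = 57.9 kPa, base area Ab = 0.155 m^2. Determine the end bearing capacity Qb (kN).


Result: 80.77 kN

Derivation:
Using Qb = Nc * cu * Ab
Qb = 9.0 * 57.9 * 0.155
Qb = 80.77 kN


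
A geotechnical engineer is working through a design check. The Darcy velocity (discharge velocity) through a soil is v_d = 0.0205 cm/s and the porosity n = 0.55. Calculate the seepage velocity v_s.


Result: 0.03727 cm/s

Derivation:
Using v_s = v_d / n
v_s = 0.0205 / 0.55
v_s = 0.03727 cm/s


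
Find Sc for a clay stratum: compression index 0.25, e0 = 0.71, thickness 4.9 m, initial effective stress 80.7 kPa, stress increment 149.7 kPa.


Using Sc = Cc * H / (1 + e0) * log10((sigma0 + delta_sigma) / sigma0)
Stress ratio = (80.7 + 149.7) / 80.7 = 2.85502
log10(2.85502) = 0.455609
Cc * H / (1 + e0) = 0.25 * 4.9 / (1 + 0.71) = 0.716374
Sc = 0.716374 * 0.455609
Sc = 0.3264 m


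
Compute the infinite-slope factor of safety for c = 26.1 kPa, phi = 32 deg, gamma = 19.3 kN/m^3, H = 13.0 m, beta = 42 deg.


Result: 0.903

Derivation:
Using Fs = c / (gamma*H*sin(beta)*cos(beta)) + tan(phi)/tan(beta)
Cohesion contribution = 26.1 / (19.3*13.0*sin(42)*cos(42))
Cohesion contribution = 0.209197
Friction contribution = tan(32)/tan(42) = 0.693988
Fs = 0.209197 + 0.693988
Fs = 0.903


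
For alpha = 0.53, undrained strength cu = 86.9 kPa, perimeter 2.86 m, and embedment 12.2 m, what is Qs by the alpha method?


Using Qs = alpha * cu * perimeter * L
Qs = 0.53 * 86.9 * 2.86 * 12.2
Qs = 1607.02 kN


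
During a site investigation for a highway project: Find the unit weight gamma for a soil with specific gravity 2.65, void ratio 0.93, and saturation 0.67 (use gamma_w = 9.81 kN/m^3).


Using gamma = gamma_w * (Gs + S*e) / (1 + e)
Numerator: Gs + S*e = 2.65 + 0.67*0.93 = 3.2731
Denominator: 1 + e = 1 + 0.93 = 1.93
gamma = 9.81 * 3.2731 / 1.93
gamma = 16.637 kN/m^3


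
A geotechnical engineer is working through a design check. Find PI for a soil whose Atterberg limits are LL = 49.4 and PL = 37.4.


Result: 12.0

Derivation:
Using PI = LL - PL
PI = 49.4 - 37.4
PI = 12.0


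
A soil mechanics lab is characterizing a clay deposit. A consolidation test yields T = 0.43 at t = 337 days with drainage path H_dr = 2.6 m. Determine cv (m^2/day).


Using cv = T * H_dr^2 / t
H_dr^2 = 2.6^2 = 6.76
cv = 0.43 * 6.76 / 337
cv = 0.00863 m^2/day


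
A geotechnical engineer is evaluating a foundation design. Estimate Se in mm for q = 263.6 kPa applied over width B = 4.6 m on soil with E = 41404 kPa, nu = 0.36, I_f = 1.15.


Result: 29.314 mm

Derivation:
Using Se = q * B * (1 - nu^2) * I_f / E
1 - nu^2 = 1 - 0.36^2 = 0.8704
Se = 263.6 * 4.6 * 0.8704 * 1.15 / 41404
Se = 0.029314 m
Convert to mm: Se = 0.029314 * 1000 = 29.314 mm


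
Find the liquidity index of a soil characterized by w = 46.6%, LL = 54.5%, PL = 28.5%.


First compute the plasticity index:
PI = LL - PL = 54.5 - 28.5 = 26.0
Then compute the liquidity index:
LI = (w - PL) / PI
LI = (46.6 - 28.5) / 26.0
LI = 0.696


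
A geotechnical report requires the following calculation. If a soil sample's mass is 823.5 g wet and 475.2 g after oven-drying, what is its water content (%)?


Using w = (m_wet - m_dry) / m_dry * 100
m_wet - m_dry = 823.5 - 475.2 = 348.3 g
w = 348.3 / 475.2 * 100
w = 73.3 %


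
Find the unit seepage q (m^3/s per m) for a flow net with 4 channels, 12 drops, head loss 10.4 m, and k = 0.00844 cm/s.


Convert k to m/s for unit consistency with H:
k = 0.00844 cm/s = 0.00844 / 100 m/s = 8.44e-05 m/s
Using q = k * H * Nf / Nd
Nf / Nd = 4 / 12 = 0.3333
q = 8.44e-05 * 10.4 * 0.3333
q = 0.0002926 m^3/s per m


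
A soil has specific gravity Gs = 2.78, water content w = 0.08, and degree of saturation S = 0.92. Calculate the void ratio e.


Result: 0.2417

Derivation:
Using the relation e = Gs * w / S
e = 2.78 * 0.08 / 0.92
e = 0.2417


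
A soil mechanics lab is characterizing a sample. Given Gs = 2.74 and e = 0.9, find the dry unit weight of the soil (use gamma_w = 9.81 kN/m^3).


Using gamma_d = Gs * gamma_w / (1 + e)
gamma_d = 2.74 * 9.81 / (1 + 0.9)
gamma_d = 2.74 * 9.81 / 1.9
gamma_d = 14.147 kN/m^3


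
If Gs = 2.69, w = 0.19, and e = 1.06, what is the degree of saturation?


Using S = Gs * w / e
S = 2.69 * 0.19 / 1.06
S = 0.4822


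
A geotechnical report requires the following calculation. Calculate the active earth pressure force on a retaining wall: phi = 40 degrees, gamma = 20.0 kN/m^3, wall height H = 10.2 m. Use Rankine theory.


Result: 226.23 kN/m

Derivation:
Compute active earth pressure coefficient:
Ka = tan^2(45 - phi/2) = tan^2(25.0) = 0.217443
Compute active force:
Pa = 0.5 * Ka * gamma * H^2
Pa = 0.5 * 0.217443 * 20.0 * 10.2^2
Pa = 226.23 kN/m


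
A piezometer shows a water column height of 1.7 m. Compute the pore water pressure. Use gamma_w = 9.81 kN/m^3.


Using u = gamma_w * h_w
u = 9.81 * 1.7
u = 16.68 kPa


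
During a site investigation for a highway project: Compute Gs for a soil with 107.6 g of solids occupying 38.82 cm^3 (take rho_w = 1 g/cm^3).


Result: 2.772

Derivation:
Using Gs = m_s / (V_s * rho_w)
Since rho_w = 1 g/cm^3:
Gs = 107.6 / 38.82
Gs = 2.772


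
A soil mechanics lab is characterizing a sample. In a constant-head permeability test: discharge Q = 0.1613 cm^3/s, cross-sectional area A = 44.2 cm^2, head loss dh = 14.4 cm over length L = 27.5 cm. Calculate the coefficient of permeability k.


Compute hydraulic gradient:
i = dh / L = 14.4 / 27.5 = 0.523636
Then apply Darcy's law:
k = Q / (A * i)
k = 0.1613 / (44.2 * 0.523636)
k = 0.1613 / 23.1447
k = 0.006969 cm/s


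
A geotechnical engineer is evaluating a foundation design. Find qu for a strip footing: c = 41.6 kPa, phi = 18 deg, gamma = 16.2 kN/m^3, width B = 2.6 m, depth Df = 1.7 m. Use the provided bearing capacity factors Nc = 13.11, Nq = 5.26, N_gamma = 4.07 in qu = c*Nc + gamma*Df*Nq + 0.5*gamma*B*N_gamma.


Compute qu = c*Nc + gamma*Df*Nq + 0.5*gamma*B*N_gamma
Term 1: 41.6 * 13.11 = 545.376
Term 2: 16.2 * 1.7 * 5.26 = 144.8604
Term 3: 0.5 * 16.2 * 2.6 * 4.07 = 85.7142
qu = 545.376 + 144.8604 + 85.7142
qu = 775.95 kPa


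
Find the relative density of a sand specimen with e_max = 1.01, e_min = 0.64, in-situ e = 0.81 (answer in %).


Using Dr = (e_max - e) / (e_max - e_min) * 100
e_max - e = 1.01 - 0.81 = 0.2
e_max - e_min = 1.01 - 0.64 = 0.37
Dr = 0.2 / 0.37 * 100
Dr = 54.05 %


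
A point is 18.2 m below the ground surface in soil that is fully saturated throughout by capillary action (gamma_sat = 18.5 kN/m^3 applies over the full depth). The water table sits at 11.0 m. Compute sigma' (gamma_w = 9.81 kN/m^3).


Result: 266.07 kPa

Derivation:
Total stress = gamma_sat * depth
sigma = 18.5 * 18.2 = 336.7 kPa
Pore water pressure u = gamma_w * (depth - d_wt)
u = 9.81 * (18.2 - 11.0) = 70.632 kPa
Effective stress = sigma - u
sigma' = 336.7 - 70.632 = 266.07 kPa


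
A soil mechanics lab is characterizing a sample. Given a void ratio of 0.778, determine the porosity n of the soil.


Using the relation n = e / (1 + e)
n = 0.778 / (1 + 0.778)
n = 0.778 / 1.778
n = 0.4376


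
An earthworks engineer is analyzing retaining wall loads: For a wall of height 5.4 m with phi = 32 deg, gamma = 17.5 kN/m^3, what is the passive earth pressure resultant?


Compute passive earth pressure coefficient:
Kp = tan^2(45 + phi/2) = tan^2(61.0) = 3.254588
Compute passive force:
Pp = 0.5 * Kp * gamma * H^2
Pp = 0.5 * 3.254588 * 17.5 * 5.4^2
Pp = 830.41 kN/m


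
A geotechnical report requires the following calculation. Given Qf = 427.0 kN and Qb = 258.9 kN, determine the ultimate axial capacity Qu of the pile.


Using Qu = Qf + Qb
Qu = 427.0 + 258.9
Qu = 685.9 kN


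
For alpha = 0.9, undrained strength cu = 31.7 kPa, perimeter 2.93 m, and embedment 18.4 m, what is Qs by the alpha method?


Using Qs = alpha * cu * perimeter * L
Qs = 0.9 * 31.7 * 2.93 * 18.4
Qs = 1538.11 kN


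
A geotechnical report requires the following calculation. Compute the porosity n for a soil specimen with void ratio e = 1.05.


Result: 0.5122

Derivation:
Using the relation n = e / (1 + e)
n = 1.05 / (1 + 1.05)
n = 1.05 / 2.05
n = 0.5122


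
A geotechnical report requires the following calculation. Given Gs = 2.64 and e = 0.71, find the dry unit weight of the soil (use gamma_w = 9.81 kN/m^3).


Using gamma_d = Gs * gamma_w / (1 + e)
gamma_d = 2.64 * 9.81 / (1 + 0.71)
gamma_d = 2.64 * 9.81 / 1.71
gamma_d = 15.145 kN/m^3


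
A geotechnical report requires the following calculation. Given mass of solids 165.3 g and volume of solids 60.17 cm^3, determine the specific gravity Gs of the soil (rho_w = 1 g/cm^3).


Using Gs = m_s / (V_s * rho_w)
Since rho_w = 1 g/cm^3:
Gs = 165.3 / 60.17
Gs = 2.747


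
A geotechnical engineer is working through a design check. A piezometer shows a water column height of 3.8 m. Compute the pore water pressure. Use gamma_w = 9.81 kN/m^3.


Using u = gamma_w * h_w
u = 9.81 * 3.8
u = 37.28 kPa


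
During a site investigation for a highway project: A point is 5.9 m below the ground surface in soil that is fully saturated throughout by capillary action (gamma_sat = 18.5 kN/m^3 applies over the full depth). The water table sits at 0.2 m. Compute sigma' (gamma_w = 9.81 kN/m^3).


Result: 53.23 kPa

Derivation:
Total stress = gamma_sat * depth
sigma = 18.5 * 5.9 = 109.15 kPa
Pore water pressure u = gamma_w * (depth - d_wt)
u = 9.81 * (5.9 - 0.2) = 55.917 kPa
Effective stress = sigma - u
sigma' = 109.15 - 55.917 = 53.23 kPa


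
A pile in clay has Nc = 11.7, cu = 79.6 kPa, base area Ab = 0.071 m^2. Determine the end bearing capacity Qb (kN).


Result: 66.12 kN

Derivation:
Using Qb = Nc * cu * Ab
Qb = 11.7 * 79.6 * 0.071
Qb = 66.12 kN


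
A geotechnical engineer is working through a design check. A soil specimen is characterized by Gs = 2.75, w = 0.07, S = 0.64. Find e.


Using the relation e = Gs * w / S
e = 2.75 * 0.07 / 0.64
e = 0.3008


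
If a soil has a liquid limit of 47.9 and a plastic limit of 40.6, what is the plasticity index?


Using PI = LL - PL
PI = 47.9 - 40.6
PI = 7.3


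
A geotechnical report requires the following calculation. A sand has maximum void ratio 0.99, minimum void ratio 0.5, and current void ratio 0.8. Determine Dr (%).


Result: 38.78 %

Derivation:
Using Dr = (e_max - e) / (e_max - e_min) * 100
e_max - e = 0.99 - 0.8 = 0.19
e_max - e_min = 0.99 - 0.5 = 0.49
Dr = 0.19 / 0.49 * 100
Dr = 38.78 %


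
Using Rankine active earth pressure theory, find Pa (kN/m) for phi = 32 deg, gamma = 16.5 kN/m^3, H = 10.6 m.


Compute active earth pressure coefficient:
Ka = tan^2(45 - phi/2) = tan^2(29.0) = 0.307259
Compute active force:
Pa = 0.5 * Ka * gamma * H^2
Pa = 0.5 * 0.307259 * 16.5 * 10.6^2
Pa = 284.82 kN/m


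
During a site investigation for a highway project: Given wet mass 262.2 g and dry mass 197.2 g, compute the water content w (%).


Result: 32.96 %

Derivation:
Using w = (m_wet - m_dry) / m_dry * 100
m_wet - m_dry = 262.2 - 197.2 = 65.0 g
w = 65.0 / 197.2 * 100
w = 32.96 %


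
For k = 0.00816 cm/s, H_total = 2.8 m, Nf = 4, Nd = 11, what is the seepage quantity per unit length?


Convert k to m/s for unit consistency with H:
k = 0.00816 cm/s = 0.00816 / 100 m/s = 8.16e-05 m/s
Using q = k * H * Nf / Nd
Nf / Nd = 4 / 11 = 0.3636
q = 8.16e-05 * 2.8 * 0.3636
q = 8.308e-05 m^3/s per m


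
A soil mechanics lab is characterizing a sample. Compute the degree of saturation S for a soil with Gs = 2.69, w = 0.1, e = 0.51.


Using S = Gs * w / e
S = 2.69 * 0.1 / 0.51
S = 0.5275


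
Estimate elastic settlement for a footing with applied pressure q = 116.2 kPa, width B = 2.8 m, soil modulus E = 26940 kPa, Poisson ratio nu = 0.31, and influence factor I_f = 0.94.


Result: 10.262 mm

Derivation:
Using Se = q * B * (1 - nu^2) * I_f / E
1 - nu^2 = 1 - 0.31^2 = 0.9039
Se = 116.2 * 2.8 * 0.9039 * 0.94 / 26940
Se = 0.010262 m
Convert to mm: Se = 0.010262 * 1000 = 10.262 mm


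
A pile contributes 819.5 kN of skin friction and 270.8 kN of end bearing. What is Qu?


Result: 1090.3 kN

Derivation:
Using Qu = Qf + Qb
Qu = 819.5 + 270.8
Qu = 1090.3 kN


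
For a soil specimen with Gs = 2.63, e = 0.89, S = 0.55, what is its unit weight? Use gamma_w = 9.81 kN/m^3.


Using gamma = gamma_w * (Gs + S*e) / (1 + e)
Numerator: Gs + S*e = 2.63 + 0.55*0.89 = 3.1195
Denominator: 1 + e = 1 + 0.89 = 1.89
gamma = 9.81 * 3.1195 / 1.89
gamma = 16.192 kN/m^3


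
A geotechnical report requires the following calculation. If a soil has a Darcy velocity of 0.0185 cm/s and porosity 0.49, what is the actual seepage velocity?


Result: 0.03776 cm/s

Derivation:
Using v_s = v_d / n
v_s = 0.0185 / 0.49
v_s = 0.03776 cm/s


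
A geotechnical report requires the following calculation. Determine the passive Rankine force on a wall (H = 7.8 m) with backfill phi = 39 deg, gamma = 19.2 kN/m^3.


Compute passive earth pressure coefficient:
Kp = tan^2(45 + phi/2) = tan^2(64.5) = 4.395495
Compute passive force:
Pp = 0.5 * Kp * gamma * H^2
Pp = 0.5 * 4.395495 * 19.2 * 7.8^2
Pp = 2567.25 kN/m


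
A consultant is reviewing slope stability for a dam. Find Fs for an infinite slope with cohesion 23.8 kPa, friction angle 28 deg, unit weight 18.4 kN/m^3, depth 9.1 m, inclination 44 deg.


Using Fs = c / (gamma*H*sin(beta)*cos(beta)) + tan(phi)/tan(beta)
Cohesion contribution = 23.8 / (18.4*9.1*sin(44)*cos(44))
Cohesion contribution = 0.284454
Friction contribution = tan(28)/tan(44) = 0.550601
Fs = 0.284454 + 0.550601
Fs = 0.835


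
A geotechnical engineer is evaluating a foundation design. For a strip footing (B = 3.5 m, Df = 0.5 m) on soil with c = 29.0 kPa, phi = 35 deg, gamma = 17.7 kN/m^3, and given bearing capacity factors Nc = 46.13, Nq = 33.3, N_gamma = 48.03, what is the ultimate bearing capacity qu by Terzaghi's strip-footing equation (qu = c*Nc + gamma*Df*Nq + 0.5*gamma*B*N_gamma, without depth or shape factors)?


Compute qu = c*Nc + gamma*Df*Nq + 0.5*gamma*B*N_gamma
Term 1: 29.0 * 46.13 = 1337.77
Term 2: 17.7 * 0.5 * 33.3 = 294.705
Term 3: 0.5 * 17.7 * 3.5 * 48.03 = 1487.72925
qu = 1337.77 + 294.705 + 1487.72925
qu = 3120.2 kPa


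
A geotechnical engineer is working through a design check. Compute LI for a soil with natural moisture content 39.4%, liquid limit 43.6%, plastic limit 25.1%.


First compute the plasticity index:
PI = LL - PL = 43.6 - 25.1 = 18.5
Then compute the liquidity index:
LI = (w - PL) / PI
LI = (39.4 - 25.1) / 18.5
LI = 0.773


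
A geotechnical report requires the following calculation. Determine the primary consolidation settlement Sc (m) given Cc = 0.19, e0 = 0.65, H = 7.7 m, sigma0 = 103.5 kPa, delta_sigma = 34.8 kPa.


Result: 0.1116 m

Derivation:
Using Sc = Cc * H / (1 + e0) * log10((sigma0 + delta_sigma) / sigma0)
Stress ratio = (103.5 + 34.8) / 103.5 = 1.33623
log10(1.33623) = 0.125882
Cc * H / (1 + e0) = 0.19 * 7.7 / (1 + 0.65) = 0.886667
Sc = 0.886667 * 0.125882
Sc = 0.1116 m


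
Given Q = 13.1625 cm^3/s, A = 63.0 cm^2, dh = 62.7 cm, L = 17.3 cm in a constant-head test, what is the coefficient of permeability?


Compute hydraulic gradient:
i = dh / L = 62.7 / 17.3 = 3.62428
Then apply Darcy's law:
k = Q / (A * i)
k = 13.1625 / (63.0 * 3.62428)
k = 13.1625 / 228.329
k = 0.057647 cm/s


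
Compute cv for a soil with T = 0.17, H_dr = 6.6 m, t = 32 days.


Using cv = T * H_dr^2 / t
H_dr^2 = 6.6^2 = 43.56
cv = 0.17 * 43.56 / 32
cv = 0.23141 m^2/day


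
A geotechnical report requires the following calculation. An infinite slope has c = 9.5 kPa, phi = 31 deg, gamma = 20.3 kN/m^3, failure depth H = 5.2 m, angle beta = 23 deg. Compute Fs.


Result: 1.666

Derivation:
Using Fs = c / (gamma*H*sin(beta)*cos(beta)) + tan(phi)/tan(beta)
Cohesion contribution = 9.5 / (20.3*5.2*sin(23)*cos(23))
Cohesion contribution = 0.250219
Friction contribution = tan(31)/tan(23) = 1.41554
Fs = 0.250219 + 1.41554
Fs = 1.666


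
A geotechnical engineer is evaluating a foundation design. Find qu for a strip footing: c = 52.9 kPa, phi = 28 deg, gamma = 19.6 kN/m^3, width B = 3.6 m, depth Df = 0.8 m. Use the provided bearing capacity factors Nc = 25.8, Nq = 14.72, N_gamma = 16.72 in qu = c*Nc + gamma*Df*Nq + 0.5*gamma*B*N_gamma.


Result: 2185.51 kPa

Derivation:
Compute qu = c*Nc + gamma*Df*Nq + 0.5*gamma*B*N_gamma
Term 1: 52.9 * 25.8 = 1364.82
Term 2: 19.6 * 0.8 * 14.72 = 230.8096
Term 3: 0.5 * 19.6 * 3.6 * 16.72 = 589.8816
qu = 1364.82 + 230.8096 + 589.8816
qu = 2185.51 kPa


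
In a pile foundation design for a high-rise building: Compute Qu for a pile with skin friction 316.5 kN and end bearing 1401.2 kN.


Result: 1717.7 kN

Derivation:
Using Qu = Qf + Qb
Qu = 316.5 + 1401.2
Qu = 1717.7 kN


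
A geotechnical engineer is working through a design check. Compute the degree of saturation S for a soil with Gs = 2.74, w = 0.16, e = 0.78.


Using S = Gs * w / e
S = 2.74 * 0.16 / 0.78
S = 0.5621


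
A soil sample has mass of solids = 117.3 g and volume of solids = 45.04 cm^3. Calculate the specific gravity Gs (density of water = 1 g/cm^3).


Using Gs = m_s / (V_s * rho_w)
Since rho_w = 1 g/cm^3:
Gs = 117.3 / 45.04
Gs = 2.604


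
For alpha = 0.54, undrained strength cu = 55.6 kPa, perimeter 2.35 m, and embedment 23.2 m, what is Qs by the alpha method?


Using Qs = alpha * cu * perimeter * L
Qs = 0.54 * 55.6 * 2.35 * 23.2
Qs = 1636.91 kN


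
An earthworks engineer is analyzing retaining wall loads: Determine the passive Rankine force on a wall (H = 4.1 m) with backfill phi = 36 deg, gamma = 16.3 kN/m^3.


Compute passive earth pressure coefficient:
Kp = tan^2(45 + phi/2) = tan^2(63.0) = 3.85184
Compute passive force:
Pp = 0.5 * Kp * gamma * H^2
Pp = 0.5 * 3.85184 * 16.3 * 4.1^2
Pp = 527.71 kN/m


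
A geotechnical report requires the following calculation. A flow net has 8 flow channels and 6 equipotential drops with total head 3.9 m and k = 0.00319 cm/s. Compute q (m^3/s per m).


Result: 0.0001659 m^3/s per m

Derivation:
Convert k to m/s for unit consistency with H:
k = 0.00319 cm/s = 0.00319 / 100 m/s = 3.19e-05 m/s
Using q = k * H * Nf / Nd
Nf / Nd = 8 / 6 = 1.3333
q = 3.19e-05 * 3.9 * 1.3333
q = 0.0001659 m^3/s per m


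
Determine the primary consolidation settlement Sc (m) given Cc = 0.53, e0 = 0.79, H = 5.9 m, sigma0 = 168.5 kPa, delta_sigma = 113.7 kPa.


Result: 0.3912 m

Derivation:
Using Sc = Cc * H / (1 + e0) * log10((sigma0 + delta_sigma) / sigma0)
Stress ratio = (168.5 + 113.7) / 168.5 = 1.67478
log10(1.67478) = 0.223957
Cc * H / (1 + e0) = 0.53 * 5.9 / (1 + 0.79) = 1.74693
Sc = 1.74693 * 0.223957
Sc = 0.3912 m


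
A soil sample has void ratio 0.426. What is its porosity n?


Using the relation n = e / (1 + e)
n = 0.426 / (1 + 0.426)
n = 0.426 / 1.426
n = 0.2987


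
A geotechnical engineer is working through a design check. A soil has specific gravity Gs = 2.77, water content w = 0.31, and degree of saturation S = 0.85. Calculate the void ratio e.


Using the relation e = Gs * w / S
e = 2.77 * 0.31 / 0.85
e = 1.0102


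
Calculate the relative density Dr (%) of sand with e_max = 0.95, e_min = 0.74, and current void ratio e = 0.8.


Using Dr = (e_max - e) / (e_max - e_min) * 100
e_max - e = 0.95 - 0.8 = 0.15
e_max - e_min = 0.95 - 0.74 = 0.21
Dr = 0.15 / 0.21 * 100
Dr = 71.43 %


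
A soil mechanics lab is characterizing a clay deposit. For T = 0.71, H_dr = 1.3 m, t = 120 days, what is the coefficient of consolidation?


Result: 0.01 m^2/day

Derivation:
Using cv = T * H_dr^2 / t
H_dr^2 = 1.3^2 = 1.69
cv = 0.71 * 1.69 / 120
cv = 0.01 m^2/day


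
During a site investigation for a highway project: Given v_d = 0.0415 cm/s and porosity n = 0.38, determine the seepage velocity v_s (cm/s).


Result: 0.10921 cm/s

Derivation:
Using v_s = v_d / n
v_s = 0.0415 / 0.38
v_s = 0.10921 cm/s


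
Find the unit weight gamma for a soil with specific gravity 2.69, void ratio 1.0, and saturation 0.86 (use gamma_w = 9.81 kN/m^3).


Result: 17.413 kN/m^3

Derivation:
Using gamma = gamma_w * (Gs + S*e) / (1 + e)
Numerator: Gs + S*e = 2.69 + 0.86*1.0 = 3.55
Denominator: 1 + e = 1 + 1.0 = 2.0
gamma = 9.81 * 3.55 / 2.0
gamma = 17.413 kN/m^3


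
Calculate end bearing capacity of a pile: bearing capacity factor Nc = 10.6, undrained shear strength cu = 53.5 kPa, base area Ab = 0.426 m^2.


Using Qb = Nc * cu * Ab
Qb = 10.6 * 53.5 * 0.426
Qb = 241.58 kN


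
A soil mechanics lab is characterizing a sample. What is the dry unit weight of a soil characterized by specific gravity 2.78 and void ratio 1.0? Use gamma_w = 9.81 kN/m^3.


Using gamma_d = Gs * gamma_w / (1 + e)
gamma_d = 2.78 * 9.81 / (1 + 1.0)
gamma_d = 2.78 * 9.81 / 2.0
gamma_d = 13.636 kN/m^3


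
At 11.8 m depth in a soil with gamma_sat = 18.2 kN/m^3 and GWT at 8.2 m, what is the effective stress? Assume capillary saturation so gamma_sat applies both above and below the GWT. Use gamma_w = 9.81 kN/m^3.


Total stress = gamma_sat * depth
sigma = 18.2 * 11.8 = 214.76 kPa
Pore water pressure u = gamma_w * (depth - d_wt)
u = 9.81 * (11.8 - 8.2) = 35.316 kPa
Effective stress = sigma - u
sigma' = 214.76 - 35.316 = 179.44 kPa


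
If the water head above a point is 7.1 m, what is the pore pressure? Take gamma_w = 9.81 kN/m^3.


Result: 69.65 kPa

Derivation:
Using u = gamma_w * h_w
u = 9.81 * 7.1
u = 69.65 kPa


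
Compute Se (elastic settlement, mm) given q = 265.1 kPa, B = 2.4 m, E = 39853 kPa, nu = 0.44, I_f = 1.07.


Using Se = q * B * (1 - nu^2) * I_f / E
1 - nu^2 = 1 - 0.44^2 = 0.8064
Se = 265.1 * 2.4 * 0.8064 * 1.07 / 39853
Se = 0.013775 m
Convert to mm: Se = 0.013775 * 1000 = 13.775 mm


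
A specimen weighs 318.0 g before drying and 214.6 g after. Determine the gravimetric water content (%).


Using w = (m_wet - m_dry) / m_dry * 100
m_wet - m_dry = 318.0 - 214.6 = 103.4 g
w = 103.4 / 214.6 * 100
w = 48.18 %


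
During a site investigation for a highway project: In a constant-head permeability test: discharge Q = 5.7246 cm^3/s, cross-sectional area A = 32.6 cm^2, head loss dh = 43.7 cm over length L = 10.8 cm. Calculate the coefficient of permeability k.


Result: 0.043398 cm/s

Derivation:
Compute hydraulic gradient:
i = dh / L = 43.7 / 10.8 = 4.0463
Then apply Darcy's law:
k = Q / (A * i)
k = 5.7246 / (32.6 * 4.0463)
k = 5.7246 / 131.909
k = 0.043398 cm/s


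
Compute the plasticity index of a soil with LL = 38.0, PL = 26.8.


Using PI = LL - PL
PI = 38.0 - 26.8
PI = 11.2


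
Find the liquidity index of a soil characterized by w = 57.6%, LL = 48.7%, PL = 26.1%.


First compute the plasticity index:
PI = LL - PL = 48.7 - 26.1 = 22.6
Then compute the liquidity index:
LI = (w - PL) / PI
LI = (57.6 - 26.1) / 22.6
LI = 1.394


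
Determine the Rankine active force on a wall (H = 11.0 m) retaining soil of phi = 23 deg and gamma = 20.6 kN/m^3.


Compute active earth pressure coefficient:
Ka = tan^2(45 - phi/2) = tan^2(33.5) = 0.438092
Compute active force:
Pa = 0.5 * Ka * gamma * H^2
Pa = 0.5 * 0.438092 * 20.6 * 11.0^2
Pa = 545.99 kN/m


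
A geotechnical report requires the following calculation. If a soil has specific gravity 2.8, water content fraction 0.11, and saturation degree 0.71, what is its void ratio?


Result: 0.4338

Derivation:
Using the relation e = Gs * w / S
e = 2.8 * 0.11 / 0.71
e = 0.4338


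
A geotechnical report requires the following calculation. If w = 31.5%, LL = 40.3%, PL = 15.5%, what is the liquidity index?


Result: 0.645

Derivation:
First compute the plasticity index:
PI = LL - PL = 40.3 - 15.5 = 24.8
Then compute the liquidity index:
LI = (w - PL) / PI
LI = (31.5 - 15.5) / 24.8
LI = 0.645


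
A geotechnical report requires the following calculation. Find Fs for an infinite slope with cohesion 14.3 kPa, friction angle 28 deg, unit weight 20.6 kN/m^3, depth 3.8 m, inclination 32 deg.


Using Fs = c / (gamma*H*sin(beta)*cos(beta)) + tan(phi)/tan(beta)
Cohesion contribution = 14.3 / (20.6*3.8*sin(32)*cos(32))
Cohesion contribution = 0.406495
Friction contribution = tan(28)/tan(32) = 0.850913
Fs = 0.406495 + 0.850913
Fs = 1.257


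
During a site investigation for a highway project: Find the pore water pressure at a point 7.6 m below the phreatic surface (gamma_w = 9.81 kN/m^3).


Using u = gamma_w * h_w
u = 9.81 * 7.6
u = 74.56 kPa


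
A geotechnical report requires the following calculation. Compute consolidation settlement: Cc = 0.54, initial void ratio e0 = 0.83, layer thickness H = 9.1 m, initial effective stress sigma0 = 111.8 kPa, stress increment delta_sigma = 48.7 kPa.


Using Sc = Cc * H / (1 + e0) * log10((sigma0 + delta_sigma) / sigma0)
Stress ratio = (111.8 + 48.7) / 111.8 = 1.4356
log10(1.4356) = 0.157033
Cc * H / (1 + e0) = 0.54 * 9.1 / (1 + 0.83) = 2.68525
Sc = 2.68525 * 0.157033
Sc = 0.4217 m


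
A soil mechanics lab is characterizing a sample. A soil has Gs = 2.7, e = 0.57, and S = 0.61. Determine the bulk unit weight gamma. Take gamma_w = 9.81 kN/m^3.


Using gamma = gamma_w * (Gs + S*e) / (1 + e)
Numerator: Gs + S*e = 2.7 + 0.61*0.57 = 3.0477
Denominator: 1 + e = 1 + 0.57 = 1.57
gamma = 9.81 * 3.0477 / 1.57
gamma = 19.043 kN/m^3


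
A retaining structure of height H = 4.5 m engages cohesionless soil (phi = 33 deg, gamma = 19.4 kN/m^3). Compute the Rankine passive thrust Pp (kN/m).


Compute passive earth pressure coefficient:
Kp = tan^2(45 + phi/2) = tan^2(61.5) = 3.39212
Compute passive force:
Pp = 0.5 * Kp * gamma * H^2
Pp = 0.5 * 3.39212 * 19.4 * 4.5^2
Pp = 666.3 kN/m


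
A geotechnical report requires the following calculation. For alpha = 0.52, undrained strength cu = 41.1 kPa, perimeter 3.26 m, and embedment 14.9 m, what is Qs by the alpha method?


Using Qs = alpha * cu * perimeter * L
Qs = 0.52 * 41.1 * 3.26 * 14.9
Qs = 1038.12 kN


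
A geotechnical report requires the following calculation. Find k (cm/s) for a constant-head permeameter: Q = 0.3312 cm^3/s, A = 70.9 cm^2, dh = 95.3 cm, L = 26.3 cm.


Result: 0.001289 cm/s

Derivation:
Compute hydraulic gradient:
i = dh / L = 95.3 / 26.3 = 3.62357
Then apply Darcy's law:
k = Q / (A * i)
k = 0.3312 / (70.9 * 3.62357)
k = 0.3312 / 256.911
k = 0.001289 cm/s


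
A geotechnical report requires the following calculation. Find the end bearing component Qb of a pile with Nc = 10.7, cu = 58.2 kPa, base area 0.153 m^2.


Using Qb = Nc * cu * Ab
Qb = 10.7 * 58.2 * 0.153
Qb = 95.28 kN


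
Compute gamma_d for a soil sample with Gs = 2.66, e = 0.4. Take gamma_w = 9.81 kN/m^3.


Using gamma_d = Gs * gamma_w / (1 + e)
gamma_d = 2.66 * 9.81 / (1 + 0.4)
gamma_d = 2.66 * 9.81 / 1.4
gamma_d = 18.639 kN/m^3


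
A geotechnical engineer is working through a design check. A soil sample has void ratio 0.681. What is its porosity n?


Result: 0.4051

Derivation:
Using the relation n = e / (1 + e)
n = 0.681 / (1 + 0.681)
n = 0.681 / 1.681
n = 0.4051


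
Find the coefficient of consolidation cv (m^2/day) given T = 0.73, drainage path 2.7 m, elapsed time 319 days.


Using cv = T * H_dr^2 / t
H_dr^2 = 2.7^2 = 7.29
cv = 0.73 * 7.29 / 319
cv = 0.01668 m^2/day


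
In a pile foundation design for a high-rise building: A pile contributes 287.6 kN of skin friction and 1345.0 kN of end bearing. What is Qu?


Using Qu = Qf + Qb
Qu = 287.6 + 1345.0
Qu = 1632.6 kN


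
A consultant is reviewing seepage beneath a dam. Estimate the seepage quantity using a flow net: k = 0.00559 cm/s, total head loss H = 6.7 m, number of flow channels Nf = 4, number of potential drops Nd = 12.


Convert k to m/s for unit consistency with H:
k = 0.00559 cm/s = 0.00559 / 100 m/s = 5.59e-05 m/s
Using q = k * H * Nf / Nd
Nf / Nd = 4 / 12 = 0.3333
q = 5.59e-05 * 6.7 * 0.3333
q = 0.0001248 m^3/s per m


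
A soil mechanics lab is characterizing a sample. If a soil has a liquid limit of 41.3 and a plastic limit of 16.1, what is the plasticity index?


Using PI = LL - PL
PI = 41.3 - 16.1
PI = 25.2


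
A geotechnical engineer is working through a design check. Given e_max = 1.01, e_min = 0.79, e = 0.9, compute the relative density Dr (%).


Result: 50.0 %

Derivation:
Using Dr = (e_max - e) / (e_max - e_min) * 100
e_max - e = 1.01 - 0.9 = 0.11
e_max - e_min = 1.01 - 0.79 = 0.22
Dr = 0.11 / 0.22 * 100
Dr = 50.0 %


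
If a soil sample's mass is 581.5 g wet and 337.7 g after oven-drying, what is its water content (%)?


Using w = (m_wet - m_dry) / m_dry * 100
m_wet - m_dry = 581.5 - 337.7 = 243.8 g
w = 243.8 / 337.7 * 100
w = 72.19 %


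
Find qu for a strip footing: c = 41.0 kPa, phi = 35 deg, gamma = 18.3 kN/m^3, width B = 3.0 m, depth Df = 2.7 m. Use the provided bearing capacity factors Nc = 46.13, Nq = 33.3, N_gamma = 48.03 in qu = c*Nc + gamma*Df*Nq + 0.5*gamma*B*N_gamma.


Compute qu = c*Nc + gamma*Df*Nq + 0.5*gamma*B*N_gamma
Term 1: 41.0 * 46.13 = 1891.33
Term 2: 18.3 * 2.7 * 33.3 = 1645.353
Term 3: 0.5 * 18.3 * 3.0 * 48.03 = 1318.4235
qu = 1891.33 + 1645.353 + 1318.4235
qu = 4855.11 kPa


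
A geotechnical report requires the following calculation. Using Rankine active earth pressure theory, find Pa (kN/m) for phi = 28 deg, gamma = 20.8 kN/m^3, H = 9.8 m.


Result: 360.61 kN/m

Derivation:
Compute active earth pressure coefficient:
Ka = tan^2(45 - phi/2) = tan^2(31.0) = 0.361033
Compute active force:
Pa = 0.5 * Ka * gamma * H^2
Pa = 0.5 * 0.361033 * 20.8 * 9.8^2
Pa = 360.61 kN/m


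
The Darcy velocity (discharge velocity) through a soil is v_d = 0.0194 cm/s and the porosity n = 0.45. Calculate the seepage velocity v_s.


Using v_s = v_d / n
v_s = 0.0194 / 0.45
v_s = 0.04311 cm/s


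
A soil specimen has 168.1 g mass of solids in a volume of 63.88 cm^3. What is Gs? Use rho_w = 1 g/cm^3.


Using Gs = m_s / (V_s * rho_w)
Since rho_w = 1 g/cm^3:
Gs = 168.1 / 63.88
Gs = 2.631


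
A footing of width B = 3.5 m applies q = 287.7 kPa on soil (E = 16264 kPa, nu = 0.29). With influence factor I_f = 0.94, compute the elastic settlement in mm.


Result: 53.304 mm

Derivation:
Using Se = q * B * (1 - nu^2) * I_f / E
1 - nu^2 = 1 - 0.29^2 = 0.9159
Se = 287.7 * 3.5 * 0.9159 * 0.94 / 16264
Se = 0.053304 m
Convert to mm: Se = 0.053304 * 1000 = 53.304 mm


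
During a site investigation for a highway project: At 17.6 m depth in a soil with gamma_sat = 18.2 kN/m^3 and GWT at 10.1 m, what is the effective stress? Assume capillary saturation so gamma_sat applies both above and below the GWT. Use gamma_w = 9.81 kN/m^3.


Total stress = gamma_sat * depth
sigma = 18.2 * 17.6 = 320.32 kPa
Pore water pressure u = gamma_w * (depth - d_wt)
u = 9.81 * (17.6 - 10.1) = 73.575 kPa
Effective stress = sigma - u
sigma' = 320.32 - 73.575 = 246.75 kPa


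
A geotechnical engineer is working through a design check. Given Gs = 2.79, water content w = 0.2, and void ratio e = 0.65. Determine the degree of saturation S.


Using S = Gs * w / e
S = 2.79 * 0.2 / 0.65
S = 0.8585


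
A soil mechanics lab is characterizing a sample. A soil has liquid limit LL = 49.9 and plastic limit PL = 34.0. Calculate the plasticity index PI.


Result: 15.9

Derivation:
Using PI = LL - PL
PI = 49.9 - 34.0
PI = 15.9


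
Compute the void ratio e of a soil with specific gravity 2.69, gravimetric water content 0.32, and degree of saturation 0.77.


Result: 1.1179

Derivation:
Using the relation e = Gs * w / S
e = 2.69 * 0.32 / 0.77
e = 1.1179


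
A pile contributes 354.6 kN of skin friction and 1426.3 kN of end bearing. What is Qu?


Using Qu = Qf + Qb
Qu = 354.6 + 1426.3
Qu = 1780.9 kN


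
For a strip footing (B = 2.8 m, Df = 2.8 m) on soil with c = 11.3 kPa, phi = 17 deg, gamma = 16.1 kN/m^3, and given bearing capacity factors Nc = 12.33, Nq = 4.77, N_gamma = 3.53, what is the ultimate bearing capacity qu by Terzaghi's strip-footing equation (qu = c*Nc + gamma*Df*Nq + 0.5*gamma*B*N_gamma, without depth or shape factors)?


Result: 433.93 kPa

Derivation:
Compute qu = c*Nc + gamma*Df*Nq + 0.5*gamma*B*N_gamma
Term 1: 11.3 * 12.33 = 139.329
Term 2: 16.1 * 2.8 * 4.77 = 215.0316
Term 3: 0.5 * 16.1 * 2.8 * 3.53 = 79.5662
qu = 139.329 + 215.0316 + 79.5662
qu = 433.93 kPa


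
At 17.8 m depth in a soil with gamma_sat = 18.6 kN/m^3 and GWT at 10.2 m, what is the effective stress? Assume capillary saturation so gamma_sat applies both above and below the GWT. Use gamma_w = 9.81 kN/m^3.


Total stress = gamma_sat * depth
sigma = 18.6 * 17.8 = 331.08 kPa
Pore water pressure u = gamma_w * (depth - d_wt)
u = 9.81 * (17.8 - 10.2) = 74.556 kPa
Effective stress = sigma - u
sigma' = 331.08 - 74.556 = 256.52 kPa


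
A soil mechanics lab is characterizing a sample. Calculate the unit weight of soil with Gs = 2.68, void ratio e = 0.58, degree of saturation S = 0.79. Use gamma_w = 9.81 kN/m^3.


Result: 19.485 kN/m^3

Derivation:
Using gamma = gamma_w * (Gs + S*e) / (1 + e)
Numerator: Gs + S*e = 2.68 + 0.79*0.58 = 3.1382
Denominator: 1 + e = 1 + 0.58 = 1.58
gamma = 9.81 * 3.1382 / 1.58
gamma = 19.485 kN/m^3


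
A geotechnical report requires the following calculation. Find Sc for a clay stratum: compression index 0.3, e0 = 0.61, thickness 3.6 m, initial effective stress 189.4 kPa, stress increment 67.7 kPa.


Result: 0.089 m

Derivation:
Using Sc = Cc * H / (1 + e0) * log10((sigma0 + delta_sigma) / sigma0)
Stress ratio = (189.4 + 67.7) / 189.4 = 1.35744
log10(1.35744) = 0.132722
Cc * H / (1 + e0) = 0.3 * 3.6 / (1 + 0.61) = 0.670807
Sc = 0.670807 * 0.132722
Sc = 0.089 m


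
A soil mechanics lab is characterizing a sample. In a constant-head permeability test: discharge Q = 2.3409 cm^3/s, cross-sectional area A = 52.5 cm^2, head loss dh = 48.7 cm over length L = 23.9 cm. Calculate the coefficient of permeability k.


Compute hydraulic gradient:
i = dh / L = 48.7 / 23.9 = 2.03766
Then apply Darcy's law:
k = Q / (A * i)
k = 2.3409 / (52.5 * 2.03766)
k = 2.3409 / 106.977
k = 0.021882 cm/s


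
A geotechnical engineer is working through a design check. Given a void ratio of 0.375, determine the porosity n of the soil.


Using the relation n = e / (1 + e)
n = 0.375 / (1 + 0.375)
n = 0.375 / 1.375
n = 0.2727


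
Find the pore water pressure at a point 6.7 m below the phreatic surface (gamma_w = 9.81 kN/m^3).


Using u = gamma_w * h_w
u = 9.81 * 6.7
u = 65.73 kPa


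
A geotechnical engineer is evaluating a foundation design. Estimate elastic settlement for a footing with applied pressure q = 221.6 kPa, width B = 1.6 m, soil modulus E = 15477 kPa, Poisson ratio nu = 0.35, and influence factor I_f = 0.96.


Using Se = q * B * (1 - nu^2) * I_f / E
1 - nu^2 = 1 - 0.35^2 = 0.8775
Se = 221.6 * 1.6 * 0.8775 * 0.96 / 15477
Se = 0.019298 m
Convert to mm: Se = 0.019298 * 1000 = 19.298 mm


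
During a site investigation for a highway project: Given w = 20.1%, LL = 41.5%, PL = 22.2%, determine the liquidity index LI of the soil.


First compute the plasticity index:
PI = LL - PL = 41.5 - 22.2 = 19.3
Then compute the liquidity index:
LI = (w - PL) / PI
LI = (20.1 - 22.2) / 19.3
LI = -0.109


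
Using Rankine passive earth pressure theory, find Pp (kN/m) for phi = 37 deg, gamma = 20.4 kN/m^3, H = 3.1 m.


Compute passive earth pressure coefficient:
Kp = tan^2(45 + phi/2) = tan^2(63.5) = 4.022791
Compute passive force:
Pp = 0.5 * Kp * gamma * H^2
Pp = 0.5 * 4.022791 * 20.4 * 3.1^2
Pp = 394.32 kN/m


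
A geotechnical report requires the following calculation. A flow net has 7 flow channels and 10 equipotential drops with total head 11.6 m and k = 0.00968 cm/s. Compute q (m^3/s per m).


Result: 0.000786 m^3/s per m

Derivation:
Convert k to m/s for unit consistency with H:
k = 0.00968 cm/s = 0.00968 / 100 m/s = 9.68e-05 m/s
Using q = k * H * Nf / Nd
Nf / Nd = 7 / 10 = 0.7
q = 9.68e-05 * 11.6 * 0.7
q = 0.000786 m^3/s per m


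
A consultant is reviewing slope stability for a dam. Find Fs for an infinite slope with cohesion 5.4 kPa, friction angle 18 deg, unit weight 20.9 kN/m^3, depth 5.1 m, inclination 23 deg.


Using Fs = c / (gamma*H*sin(beta)*cos(beta)) + tan(phi)/tan(beta)
Cohesion contribution = 5.4 / (20.9*5.1*sin(23)*cos(23))
Cohesion contribution = 0.140855
Friction contribution = tan(18)/tan(23) = 0.765463
Fs = 0.140855 + 0.765463
Fs = 0.906


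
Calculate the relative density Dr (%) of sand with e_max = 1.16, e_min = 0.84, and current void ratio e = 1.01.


Using Dr = (e_max - e) / (e_max - e_min) * 100
e_max - e = 1.16 - 1.01 = 0.15
e_max - e_min = 1.16 - 0.84 = 0.32
Dr = 0.15 / 0.32 * 100
Dr = 46.87 %


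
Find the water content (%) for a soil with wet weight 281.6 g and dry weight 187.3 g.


Using w = (m_wet - m_dry) / m_dry * 100
m_wet - m_dry = 281.6 - 187.3 = 94.3 g
w = 94.3 / 187.3 * 100
w = 50.35 %


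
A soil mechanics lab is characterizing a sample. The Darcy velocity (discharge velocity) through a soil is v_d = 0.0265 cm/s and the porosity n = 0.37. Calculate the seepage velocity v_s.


Using v_s = v_d / n
v_s = 0.0265 / 0.37
v_s = 0.07162 cm/s


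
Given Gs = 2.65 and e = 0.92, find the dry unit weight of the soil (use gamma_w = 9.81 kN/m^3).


Using gamma_d = Gs * gamma_w / (1 + e)
gamma_d = 2.65 * 9.81 / (1 + 0.92)
gamma_d = 2.65 * 9.81 / 1.92
gamma_d = 13.54 kN/m^3


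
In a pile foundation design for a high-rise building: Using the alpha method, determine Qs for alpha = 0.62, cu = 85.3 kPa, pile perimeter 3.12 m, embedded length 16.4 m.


Using Qs = alpha * cu * perimeter * L
Qs = 0.62 * 85.3 * 3.12 * 16.4
Qs = 2706.07 kN


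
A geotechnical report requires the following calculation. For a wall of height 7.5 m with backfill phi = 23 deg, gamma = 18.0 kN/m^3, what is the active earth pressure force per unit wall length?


Compute active earth pressure coefficient:
Ka = tan^2(45 - phi/2) = tan^2(33.5) = 0.438092
Compute active force:
Pa = 0.5 * Ka * gamma * H^2
Pa = 0.5 * 0.438092 * 18.0 * 7.5^2
Pa = 221.78 kN/m


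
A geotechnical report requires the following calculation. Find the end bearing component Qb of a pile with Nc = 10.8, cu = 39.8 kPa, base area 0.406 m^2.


Using Qb = Nc * cu * Ab
Qb = 10.8 * 39.8 * 0.406
Qb = 174.52 kN


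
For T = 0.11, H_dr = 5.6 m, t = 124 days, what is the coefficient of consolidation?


Result: 0.02782 m^2/day

Derivation:
Using cv = T * H_dr^2 / t
H_dr^2 = 5.6^2 = 31.36
cv = 0.11 * 31.36 / 124
cv = 0.02782 m^2/day


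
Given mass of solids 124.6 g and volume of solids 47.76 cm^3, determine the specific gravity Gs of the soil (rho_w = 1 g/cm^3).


Result: 2.609

Derivation:
Using Gs = m_s / (V_s * rho_w)
Since rho_w = 1 g/cm^3:
Gs = 124.6 / 47.76
Gs = 2.609


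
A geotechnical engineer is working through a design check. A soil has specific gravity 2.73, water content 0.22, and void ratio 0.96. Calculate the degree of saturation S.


Result: 0.6256

Derivation:
Using S = Gs * w / e
S = 2.73 * 0.22 / 0.96
S = 0.6256


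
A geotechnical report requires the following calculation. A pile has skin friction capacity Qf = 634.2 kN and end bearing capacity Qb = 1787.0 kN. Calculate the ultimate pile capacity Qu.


Using Qu = Qf + Qb
Qu = 634.2 + 1787.0
Qu = 2421.2 kN
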